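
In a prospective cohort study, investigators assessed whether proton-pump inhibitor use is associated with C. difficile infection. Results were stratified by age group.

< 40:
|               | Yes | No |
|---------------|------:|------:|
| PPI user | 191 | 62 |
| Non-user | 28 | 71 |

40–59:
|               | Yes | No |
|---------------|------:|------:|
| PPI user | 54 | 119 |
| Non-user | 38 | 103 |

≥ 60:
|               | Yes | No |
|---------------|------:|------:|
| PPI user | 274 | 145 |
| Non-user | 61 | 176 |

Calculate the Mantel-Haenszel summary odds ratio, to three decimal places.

3.954

OR_MH = Σ(aᵢdᵢ/nᵢ) / Σ(bᵢcᵢ/nᵢ), where nᵢ is the stratum total.
Stratum 1 (< 40): n = 352; a·d/n = 191·71/352 = 38.5256; b·c/n = 62·28/352 = 4.9318
Stratum 2 (40–59): n = 314; a·d/n = 54·103/314 = 17.7134; b·c/n = 119·38/314 = 14.4013
Stratum 3 (≥ 60): n = 656; a·d/n = 274·176/656 = 73.5122; b·c/n = 145·61/656 = 13.4832
OR_MH = (38.5256 + 17.7134 + 73.5122) / (4.9318 + 14.4013 + 13.4832) = 129.7511 / 32.8163 = 3.95386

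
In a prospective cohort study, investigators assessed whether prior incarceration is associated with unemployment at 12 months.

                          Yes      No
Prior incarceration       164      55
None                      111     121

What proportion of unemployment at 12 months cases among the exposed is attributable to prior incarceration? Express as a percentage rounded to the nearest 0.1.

36.1

Cells: a = 164, b = 55, c = 111, d = 121.
Risk in exposed = 164/219 = 0.74886; risk in unexposed = 111/232 = 0.47845.
RR = 0.74886/0.47845 = 1.56518
AR% = (RR − 1)/RR × 100 = (1.56518 − 1)/1.56518 × 100 = 36.1097%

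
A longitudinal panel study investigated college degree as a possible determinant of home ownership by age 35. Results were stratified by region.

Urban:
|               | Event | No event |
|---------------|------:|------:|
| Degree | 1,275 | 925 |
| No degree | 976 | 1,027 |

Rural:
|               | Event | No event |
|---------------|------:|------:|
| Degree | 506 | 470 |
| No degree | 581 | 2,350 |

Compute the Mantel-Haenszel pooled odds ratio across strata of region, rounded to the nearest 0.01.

OR_MH = Σ(aᵢdᵢ/nᵢ) / Σ(bᵢcᵢ/nᵢ), where nᵢ is the stratum total.
Stratum 1 (Urban): n = 4203; a·d/n = 1275·1027/4203 = 311.5453; b·c/n = 925·976/4203 = 214.7990
Stratum 2 (Rural): n = 3907; a·d/n = 506·2350/3907 = 304.3512; b·c/n = 470·581/3907 = 69.8925
OR_MH = (311.5453 + 304.3512) / (214.7990 + 69.8925) = 615.8965 / 284.6915 = 2.16338

2.16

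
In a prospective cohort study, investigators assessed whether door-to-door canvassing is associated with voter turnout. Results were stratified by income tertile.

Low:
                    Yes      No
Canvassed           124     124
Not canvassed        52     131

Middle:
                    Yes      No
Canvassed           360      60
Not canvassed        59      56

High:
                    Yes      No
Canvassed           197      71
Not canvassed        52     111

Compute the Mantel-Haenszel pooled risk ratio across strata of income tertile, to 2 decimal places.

RR_MH = Σ(aᵢ·n₀ᵢ/nᵢ) / Σ(cᵢ·n₁ᵢ/nᵢ), with n₁ᵢ = aᵢ+bᵢ (exposed), n₀ᵢ = cᵢ+dᵢ (unexposed), nᵢ = n₁ᵢ+n₀ᵢ.
Stratum 1 (Low): n₁ = 248, n₀ = 183, n = 431; a·n₀/n = 124·183/431 = 52.6497; c·n₁/n = 52·248/431 = 29.9211
Stratum 2 (Middle): n₁ = 420, n₀ = 115, n = 535; a·n₀/n = 360·115/535 = 77.3832; c·n₁/n = 59·420/535 = 46.3178
Stratum 3 (High): n₁ = 268, n₀ = 163, n = 431; a·n₀/n = 197·163/431 = 74.5035; c·n₁/n = 52·268/431 = 32.3341
RR_MH = (52.6497 + 77.3832 + 74.5035) / (29.9211 + 46.3178 + 32.3341) = 204.5363 / 108.5730 = 1.88386

1.88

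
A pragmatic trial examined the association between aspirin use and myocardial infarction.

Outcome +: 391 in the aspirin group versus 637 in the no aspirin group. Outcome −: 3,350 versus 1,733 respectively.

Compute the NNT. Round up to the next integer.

Risk in treated group = 391/3741 = 0.10452; risk in control = 637/2370 = 0.26878.
Absolute risk reduction = 0.26878 − 0.10452 = 0.16426
NNT = 1 / ARR = 1 / 0.16426 = 6.088 → round up → 7

7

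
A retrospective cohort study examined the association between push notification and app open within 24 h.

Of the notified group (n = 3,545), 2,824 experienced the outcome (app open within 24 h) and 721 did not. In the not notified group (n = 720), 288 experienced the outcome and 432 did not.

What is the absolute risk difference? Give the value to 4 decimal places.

From the description: a = 2824, b = 721, c = 288, d = 432.
Risk in exposed = 2824/3545 = 0.796615; risk in unexposed = 288/720 = 0.400000.
Risk difference = 0.796615 − 0.400000 = 0.396615

0.3966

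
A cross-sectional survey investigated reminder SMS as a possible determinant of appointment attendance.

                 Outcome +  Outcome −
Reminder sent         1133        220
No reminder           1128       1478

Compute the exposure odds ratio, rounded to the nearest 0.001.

6.748

Cells: a = 1133, b = 220, c = 1128, d = 1478.
OR = (a·d)/(b·c) = (1133 × 1478) / (220 × 1128) = 1674574 / 248160 = 6.74796
The odds of appointment attendance are about 6.75 times as high in the reminder sent group.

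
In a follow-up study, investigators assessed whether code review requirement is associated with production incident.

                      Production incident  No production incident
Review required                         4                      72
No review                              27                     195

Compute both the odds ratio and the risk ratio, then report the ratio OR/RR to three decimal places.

Cells: a = 4, b = 72, c = 27, d = 195.
OR = (4·195)/(72·27) = 780/1944 = 0.40123
Risk in exposed = 4/76 = 0.05263; risk in unexposed = 27/222 = 0.12162; RR = 0.43275
OR/RR = 0.40123 / 0.43275 = 0.92718
The outcome is not rare, so the OR lies further from 1 than the RR.

0.927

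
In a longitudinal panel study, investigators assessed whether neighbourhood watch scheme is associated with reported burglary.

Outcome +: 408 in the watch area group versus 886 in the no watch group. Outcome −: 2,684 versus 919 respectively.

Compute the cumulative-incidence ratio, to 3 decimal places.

0.269

From the description: a = 408, b = 2684, c = 886, d = 919.
Risk in exposed = 408/3092 = 0.13195; risk in unexposed = 886/1805 = 0.49086.
RR = 0.13195 / 0.49086 = 0.26882
The risk is 73% lower among the exposed than among the unexposed.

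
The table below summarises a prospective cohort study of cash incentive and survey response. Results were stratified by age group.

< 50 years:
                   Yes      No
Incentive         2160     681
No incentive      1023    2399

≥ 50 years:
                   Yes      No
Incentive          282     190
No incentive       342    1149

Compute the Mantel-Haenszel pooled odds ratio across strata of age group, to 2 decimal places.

6.88

OR_MH = Σ(aᵢdᵢ/nᵢ) / Σ(bᵢcᵢ/nᵢ), where nᵢ is the stratum total.
Stratum 1 (< 50 years): n = 6263; a·d/n = 2160·2399/6263 = 827.3735; b·c/n = 681·1023/6263 = 111.2347
Stratum 2 (≥ 50 years): n = 1963; a·d/n = 282·1149/1963 = 165.0627; b·c/n = 190·342/1963 = 33.1024
OR_MH = (827.3735 + 165.0627) / (111.2347 + 33.1024) = 992.4361 / 144.3371 = 6.87582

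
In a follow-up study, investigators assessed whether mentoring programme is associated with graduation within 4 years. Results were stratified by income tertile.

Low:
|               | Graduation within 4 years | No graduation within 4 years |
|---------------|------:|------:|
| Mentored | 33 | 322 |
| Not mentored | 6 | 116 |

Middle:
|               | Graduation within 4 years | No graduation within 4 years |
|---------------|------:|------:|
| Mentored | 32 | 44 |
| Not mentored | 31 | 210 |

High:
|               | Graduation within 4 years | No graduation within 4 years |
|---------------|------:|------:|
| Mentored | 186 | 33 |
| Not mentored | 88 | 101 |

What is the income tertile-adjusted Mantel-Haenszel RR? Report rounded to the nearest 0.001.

RR_MH = Σ(aᵢ·n₀ᵢ/nᵢ) / Σ(cᵢ·n₁ᵢ/nᵢ), with n₁ᵢ = aᵢ+bᵢ (exposed), n₀ᵢ = cᵢ+dᵢ (unexposed), nᵢ = n₁ᵢ+n₀ᵢ.
Stratum 1 (Low): n₁ = 355, n₀ = 122, n = 477; a·n₀/n = 33·122/477 = 8.4403; c·n₁/n = 6·355/477 = 4.4654
Stratum 2 (Middle): n₁ = 76, n₀ = 241, n = 317; a·n₀/n = 32·241/317 = 24.3281; c·n₁/n = 31·76/317 = 7.4322
Stratum 3 (High): n₁ = 219, n₀ = 189, n = 408; a·n₀/n = 186·189/408 = 86.1618; c·n₁/n = 88·219/408 = 47.2353
RR_MH = (8.4403 + 24.3281 + 86.1618) / (4.4654 + 7.4322 + 47.2353) = 118.9301 / 59.1329 = 2.01123

2.011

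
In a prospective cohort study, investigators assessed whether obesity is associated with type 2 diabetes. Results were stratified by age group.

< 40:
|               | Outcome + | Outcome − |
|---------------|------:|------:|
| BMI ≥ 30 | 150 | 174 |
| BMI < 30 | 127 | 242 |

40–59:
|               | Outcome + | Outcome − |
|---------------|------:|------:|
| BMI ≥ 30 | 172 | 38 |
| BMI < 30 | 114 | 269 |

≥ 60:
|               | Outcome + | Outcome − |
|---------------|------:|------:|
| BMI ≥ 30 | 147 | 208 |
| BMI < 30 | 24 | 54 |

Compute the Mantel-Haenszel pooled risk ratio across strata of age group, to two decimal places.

RR_MH = Σ(aᵢ·n₀ᵢ/nᵢ) / Σ(cᵢ·n₁ᵢ/nᵢ), with n₁ᵢ = aᵢ+bᵢ (exposed), n₀ᵢ = cᵢ+dᵢ (unexposed), nᵢ = n₁ᵢ+n₀ᵢ.
Stratum 1 (< 40): n₁ = 324, n₀ = 369, n = 693; a·n₀/n = 150·369/693 = 79.8701; c·n₁/n = 127·324/693 = 59.3766
Stratum 2 (40–59): n₁ = 210, n₀ = 383, n = 593; a·n₀/n = 172·383/593 = 111.0894; c·n₁/n = 114·210/593 = 40.3710
Stratum 3 (≥ 60): n₁ = 355, n₀ = 78, n = 433; a·n₀/n = 147·78/433 = 26.4804; c·n₁/n = 24·355/433 = 19.6767
RR_MH = (79.8701 + 111.0894 + 26.4804) / (59.3766 + 40.3710 + 19.6767) = 217.4399 / 119.4243 = 1.82073

1.82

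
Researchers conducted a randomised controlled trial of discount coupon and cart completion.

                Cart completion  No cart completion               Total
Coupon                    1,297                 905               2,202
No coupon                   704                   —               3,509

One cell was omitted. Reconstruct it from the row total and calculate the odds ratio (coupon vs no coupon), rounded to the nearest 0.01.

5.71

The missing cell is in the unexposed row: 3509 − 704 = 2805.
So a = 1297, b = 905, c = 704, d = 2805.
OR = (a·d)/(b·c) = (1297 × 2805) / (905 × 704) = 3638085 / 637120 = 5.71020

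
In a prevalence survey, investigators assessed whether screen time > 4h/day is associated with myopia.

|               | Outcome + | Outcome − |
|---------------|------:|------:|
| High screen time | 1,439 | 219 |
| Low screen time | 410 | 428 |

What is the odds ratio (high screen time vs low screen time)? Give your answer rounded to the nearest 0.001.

6.859

Cells: a = 1439, b = 219, c = 410, d = 428.
OR = (a·d)/(b·c) = (1439 × 428) / (219 × 410) = 615892 / 89790 = 6.85925
The odds of myopia are about 6.86 times as high in the high screen time group.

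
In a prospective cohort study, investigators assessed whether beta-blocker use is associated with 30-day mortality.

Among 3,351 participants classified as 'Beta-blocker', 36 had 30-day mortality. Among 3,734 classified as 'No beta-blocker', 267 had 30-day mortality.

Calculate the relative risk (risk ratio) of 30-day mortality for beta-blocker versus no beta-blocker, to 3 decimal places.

From the description: a = 36, b = 3315, c = 267, d = 3467.
Risk in exposed = 36/3351 = 0.01074; risk in unexposed = 267/3734 = 0.07151.
RR = 0.01074 / 0.07151 = 0.15024
The risk is 85% lower among the exposed than among the unexposed.

0.150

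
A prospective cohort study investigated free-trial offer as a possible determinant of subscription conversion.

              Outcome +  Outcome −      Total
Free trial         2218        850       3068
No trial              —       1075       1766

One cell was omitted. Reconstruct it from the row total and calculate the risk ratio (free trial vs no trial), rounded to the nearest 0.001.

The missing cell is in the unexposed row: 1766 − 1075 = 691.
So a = 2218, b = 850, c = 691, d = 1075.
RR = [a/(a+b)] / [c/(c+d)] = (2218/3068) / (691/1766) = 0.72295/0.39128 = 1.84765

1.848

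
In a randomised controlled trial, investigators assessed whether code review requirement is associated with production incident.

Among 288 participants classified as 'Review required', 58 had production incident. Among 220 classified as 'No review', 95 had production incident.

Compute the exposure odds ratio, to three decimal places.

0.332

From the description: a = 58, b = 230, c = 95, d = 125.
OR = (a·d)/(b·c) = (58 × 125) / (230 × 95) = 7250 / 21850 = 0.33181
Exposure is associated with lower odds of production incident (OR = 0.33 < 1).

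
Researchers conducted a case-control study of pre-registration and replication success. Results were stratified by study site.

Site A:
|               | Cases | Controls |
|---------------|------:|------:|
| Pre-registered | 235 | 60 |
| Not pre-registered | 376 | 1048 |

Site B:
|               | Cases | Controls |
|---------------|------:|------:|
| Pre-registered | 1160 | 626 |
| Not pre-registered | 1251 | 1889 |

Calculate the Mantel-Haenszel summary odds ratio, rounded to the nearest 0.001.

OR_MH = Σ(aᵢdᵢ/nᵢ) / Σ(bᵢcᵢ/nᵢ), where nᵢ is the stratum total.
Stratum 1 (Site A): n = 1719; a·d/n = 235·1048/1719 = 143.2693; b·c/n = 60·376/1719 = 13.1239
Stratum 2 (Site B): n = 4926; a·d/n = 1160·1889/4926 = 444.8315; b·c/n = 626·1251/4926 = 158.9781
OR_MH = (143.2693 + 444.8315) / (13.1239 + 158.9781) = 588.1008 / 172.1020 = 3.41716

3.417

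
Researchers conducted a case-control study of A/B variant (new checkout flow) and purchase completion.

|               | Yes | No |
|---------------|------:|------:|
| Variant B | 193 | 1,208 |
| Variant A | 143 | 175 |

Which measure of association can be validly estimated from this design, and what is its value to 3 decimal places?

Cells: a = 193, b = 1208, c = 143, d = 175.
This is a case-control study: participants were sampled on outcome status, so risks in the source population cannot be estimated directly — relative risk is not valid here. The odds ratio is the appropriate measure.
OR = (a·d)/(b·c) = (193 × 175) / (1208 × 143) = 33775 / 172744 = 0.19552

0.196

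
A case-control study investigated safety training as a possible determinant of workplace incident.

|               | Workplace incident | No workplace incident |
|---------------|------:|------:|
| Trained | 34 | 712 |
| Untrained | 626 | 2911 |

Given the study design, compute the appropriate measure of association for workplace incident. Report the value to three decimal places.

Cells: a = 34, b = 712, c = 626, d = 2911.
This is a case-control study: participants were sampled on outcome status, so risks in the source population cannot be estimated directly — relative risk is not valid here. The odds ratio is the appropriate measure.
OR = (a·d)/(b·c) = (34 × 2911) / (712 × 626) = 98974 / 445712 = 0.22206

0.222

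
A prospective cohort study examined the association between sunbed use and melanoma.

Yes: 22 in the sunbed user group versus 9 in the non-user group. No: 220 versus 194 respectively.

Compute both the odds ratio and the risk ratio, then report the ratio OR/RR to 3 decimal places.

From the description: a = 22, b = 220, c = 9, d = 194.
OR = (22·194)/(220·9) = 4268/1980 = 2.15556
Risk in exposed = 22/242 = 0.09091; risk in unexposed = 9/203 = 0.04433; RR = 2.05051
OR/RR = 2.15556 / 2.05051 = 1.05123
The outcome is rare in both groups, so OR ≈ RR (ratio near 1).

1.051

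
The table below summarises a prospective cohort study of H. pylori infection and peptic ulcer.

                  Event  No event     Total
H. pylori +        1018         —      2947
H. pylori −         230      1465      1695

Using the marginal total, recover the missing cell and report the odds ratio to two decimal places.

The missing cell is in the exposed row: 2947 − 1018 = 1929.
So a = 1018, b = 1929, c = 230, d = 1465.
OR = (a·d)/(b·c) = (1018 × 1465) / (1929 × 230) = 1491370 / 443670 = 3.36144

3.36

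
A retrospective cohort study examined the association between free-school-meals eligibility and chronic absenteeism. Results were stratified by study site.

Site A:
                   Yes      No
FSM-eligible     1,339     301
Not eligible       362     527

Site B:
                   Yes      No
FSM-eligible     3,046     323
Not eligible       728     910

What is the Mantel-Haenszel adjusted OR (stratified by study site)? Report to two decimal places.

9.25

OR_MH = Σ(aᵢdᵢ/nᵢ) / Σ(bᵢcᵢ/nᵢ), where nᵢ is the stratum total.
Stratum 1 (Site A): n = 2529; a·d/n = 1339·527/2529 = 279.0245; b·c/n = 301·362/2529 = 43.0850
Stratum 2 (Site B): n = 5007; a·d/n = 3046·910/5007 = 553.5970; b·c/n = 323·728/5007 = 46.9631
OR_MH = (279.0245 + 553.5970) / (43.0850 + 46.9631) = 832.6215 / 90.0481 = 9.24641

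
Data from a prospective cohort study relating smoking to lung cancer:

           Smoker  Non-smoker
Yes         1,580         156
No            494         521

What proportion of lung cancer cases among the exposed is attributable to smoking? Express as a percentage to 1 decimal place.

Reading the table with exposure as columns: a = 1580 (Smoker, case), b = 494 (Smoker, non-case), c = 156 (Non-smoker, case), d = 521.
Risk in exposed = 1580/2074 = 0.76181; risk in unexposed = 156/677 = 0.23043.
RR = 0.76181/0.23043 = 3.30607
AR% = (RR − 1)/RR × 100 = (3.30607 − 1)/3.30607 × 100 = 69.7526%

69.8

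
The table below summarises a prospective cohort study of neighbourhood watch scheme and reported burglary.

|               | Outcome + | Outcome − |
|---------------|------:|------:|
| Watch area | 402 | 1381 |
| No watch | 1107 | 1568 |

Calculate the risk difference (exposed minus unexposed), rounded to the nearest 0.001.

-0.188

Cells: a = 402, b = 1381, c = 1107, d = 1568.
Risk in exposed = 402/1783 = 0.225463; risk in unexposed = 1107/2675 = 0.413832.
Risk difference = 0.225463 − 0.413832 = -0.188369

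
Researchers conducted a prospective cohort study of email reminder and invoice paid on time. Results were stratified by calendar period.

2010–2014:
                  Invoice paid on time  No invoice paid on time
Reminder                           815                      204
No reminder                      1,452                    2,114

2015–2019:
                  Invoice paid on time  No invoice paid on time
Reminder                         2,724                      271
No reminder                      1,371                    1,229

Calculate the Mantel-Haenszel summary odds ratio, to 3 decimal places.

7.436

OR_MH = Σ(aᵢdᵢ/nᵢ) / Σ(bᵢcᵢ/nᵢ), where nᵢ is the stratum total.
Stratum 1 (2010–2014): n = 4585; a·d/n = 815·2114/4585 = 375.7710; b·c/n = 204·1452/4585 = 64.6037
Stratum 2 (2015–2019): n = 5595; a·d/n = 2724·1229/5595 = 598.3550; b·c/n = 271·1371/5595 = 66.4059
OR_MH = (375.7710 + 598.3550) / (64.6037 + 66.4059) = 974.1260 / 131.0096 = 7.43553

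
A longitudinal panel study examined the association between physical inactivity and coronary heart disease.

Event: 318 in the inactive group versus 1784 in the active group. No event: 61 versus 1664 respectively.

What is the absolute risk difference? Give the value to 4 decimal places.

0.3216

From the description: a = 318, b = 61, c = 1784, d = 1664.
Risk in exposed = 318/379 = 0.839050; risk in unexposed = 1784/3448 = 0.517401.
Risk difference = 0.839050 − 0.517401 = 0.321649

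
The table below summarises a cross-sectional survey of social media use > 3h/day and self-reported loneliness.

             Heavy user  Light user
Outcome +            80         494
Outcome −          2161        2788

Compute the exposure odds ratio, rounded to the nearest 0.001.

Reading the table with exposure as columns: a = 80 (Heavy user, case), b = 2161 (Heavy user, non-case), c = 494 (Light user, case), d = 2788.
OR = (a·d)/(b·c) = (80 × 2788) / (2161 × 494) = 223040 / 1067534 = 0.20893
Exposure is associated with lower odds of self-reported loneliness (OR = 0.21 < 1).

0.209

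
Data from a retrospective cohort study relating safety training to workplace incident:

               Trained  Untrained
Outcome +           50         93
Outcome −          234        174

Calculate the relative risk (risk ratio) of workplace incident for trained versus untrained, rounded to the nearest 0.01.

0.51

Reading the table with exposure as columns: a = 50 (Trained, case), b = 234 (Trained, non-case), c = 93 (Untrained, case), d = 174.
Risk in exposed = 50/284 = 0.17606; risk in unexposed = 93/267 = 0.34831.
RR = 0.17606 / 0.34831 = 0.50545
The risk is 49% lower among the exposed than among the unexposed.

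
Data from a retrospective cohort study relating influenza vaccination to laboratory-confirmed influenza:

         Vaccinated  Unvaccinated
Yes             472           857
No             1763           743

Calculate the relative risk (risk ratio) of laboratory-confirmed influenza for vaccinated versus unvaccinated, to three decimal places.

0.394

Reading the table with exposure as columns: a = 472 (Vaccinated, case), b = 1763 (Vaccinated, non-case), c = 857 (Unvaccinated, case), d = 743.
Risk in exposed = 472/2235 = 0.21119; risk in unexposed = 857/1600 = 0.53563.
RR = 0.21119 / 0.53563 = 0.39428
The risk is 61% lower among the exposed than among the unexposed.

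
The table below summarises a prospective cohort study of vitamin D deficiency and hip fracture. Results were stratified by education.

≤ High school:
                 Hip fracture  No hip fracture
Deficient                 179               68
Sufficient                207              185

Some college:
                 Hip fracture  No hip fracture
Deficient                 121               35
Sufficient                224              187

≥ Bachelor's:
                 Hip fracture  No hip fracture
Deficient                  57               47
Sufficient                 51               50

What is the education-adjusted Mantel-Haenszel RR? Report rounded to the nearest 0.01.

1.35

RR_MH = Σ(aᵢ·n₀ᵢ/nᵢ) / Σ(cᵢ·n₁ᵢ/nᵢ), with n₁ᵢ = aᵢ+bᵢ (exposed), n₀ᵢ = cᵢ+dᵢ (unexposed), nᵢ = n₁ᵢ+n₀ᵢ.
Stratum 1 (≤ High school): n₁ = 247, n₀ = 392, n = 639; a·n₀/n = 179·392/639 = 109.8091; c·n₁/n = 207·247/639 = 80.0141
Stratum 2 (Some college): n₁ = 156, n₀ = 411, n = 567; a·n₀/n = 121·411/567 = 87.7090; c·n₁/n = 224·156/567 = 61.6296
Stratum 3 (≥ Bachelor's): n₁ = 104, n₀ = 101, n = 205; a·n₀/n = 57·101/205 = 28.0829; c·n₁/n = 51·104/205 = 25.8732
RR_MH = (109.8091 + 87.7090 + 28.0829) / (80.0141 + 61.6296 + 25.8732) = 225.6010 / 167.5169 = 1.34674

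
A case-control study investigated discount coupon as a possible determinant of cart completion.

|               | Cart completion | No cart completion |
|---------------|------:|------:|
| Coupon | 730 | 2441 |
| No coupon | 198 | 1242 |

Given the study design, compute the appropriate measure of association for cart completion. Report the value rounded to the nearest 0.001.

1.876

Cells: a = 730, b = 2441, c = 198, d = 1242.
This is a case-control study: participants were sampled on outcome status, so risks in the source population cannot be estimated directly — relative risk is not valid here. The odds ratio is the appropriate measure.
OR = (a·d)/(b·c) = (730 × 1242) / (2441 × 198) = 906660 / 483318 = 1.87591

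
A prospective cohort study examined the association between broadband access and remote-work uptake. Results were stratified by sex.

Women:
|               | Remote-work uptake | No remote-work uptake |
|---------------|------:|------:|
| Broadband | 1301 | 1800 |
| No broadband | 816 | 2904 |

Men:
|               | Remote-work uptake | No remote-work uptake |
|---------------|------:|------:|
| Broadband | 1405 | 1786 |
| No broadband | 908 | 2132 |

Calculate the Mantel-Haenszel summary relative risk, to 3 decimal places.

1.669

RR_MH = Σ(aᵢ·n₀ᵢ/nᵢ) / Σ(cᵢ·n₁ᵢ/nᵢ), with n₁ᵢ = aᵢ+bᵢ (exposed), n₀ᵢ = cᵢ+dᵢ (unexposed), nᵢ = n₁ᵢ+n₀ᵢ.
Stratum 1 (Women): n₁ = 3101, n₀ = 3720, n = 6821; a·n₀/n = 1301·3720/6821 = 709.5323; c·n₁/n = 816·3101/6821 = 370.9743
Stratum 2 (Men): n₁ = 3191, n₀ = 3040, n = 6231; a·n₀/n = 1405·3040/6231 = 685.4758; c·n₁/n = 908·3191/6231 = 465.0021
RR_MH = (709.5323 + 685.4758) / (370.9743 + 465.0021) = 1395.0082 / 835.9764 = 1.66872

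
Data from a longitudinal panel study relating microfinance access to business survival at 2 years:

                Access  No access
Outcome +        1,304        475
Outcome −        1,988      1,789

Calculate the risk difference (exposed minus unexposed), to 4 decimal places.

Reading the table with exposure as columns: a = 1304 (Access, case), b = 1988 (Access, non-case), c = 475 (No access, case), d = 1789.
Risk in exposed = 1304/3292 = 0.396112; risk in unexposed = 475/2264 = 0.209806.
Risk difference = 0.396112 − 0.209806 = 0.186306

0.1863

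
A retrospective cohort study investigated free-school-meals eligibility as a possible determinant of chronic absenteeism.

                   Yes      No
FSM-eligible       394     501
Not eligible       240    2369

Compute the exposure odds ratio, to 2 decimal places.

Cells: a = 394, b = 501, c = 240, d = 2369.
OR = (a·d)/(b·c) = (394 × 2369) / (501 × 240) = 933386 / 120240 = 7.76269
The odds of chronic absenteeism are about 7.76 times as high in the fsm-eligible group.

7.76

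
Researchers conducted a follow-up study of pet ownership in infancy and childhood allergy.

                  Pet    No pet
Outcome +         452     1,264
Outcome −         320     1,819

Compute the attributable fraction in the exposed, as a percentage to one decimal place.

Reading the table with exposure as columns: a = 452 (Pet, case), b = 320 (Pet, non-case), c = 1264 (No pet, case), d = 1819.
Risk in exposed = 452/772 = 0.58549; risk in unexposed = 1264/3083 = 0.40999.
RR = 0.58549/0.40999 = 1.42806
AR% = (RR − 1)/RR × 100 = (1.42806 − 1)/1.42806 × 100 = 29.9751%

30.0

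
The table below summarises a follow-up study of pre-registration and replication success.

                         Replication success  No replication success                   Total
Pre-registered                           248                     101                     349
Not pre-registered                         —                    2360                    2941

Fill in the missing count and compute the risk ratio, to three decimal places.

3.597

The missing cell is in the unexposed row: 2941 − 2360 = 581.
So a = 248, b = 101, c = 581, d = 2360.
RR = [a/(a+b)] / [c/(c+d)] = (248/349) / (581/2941) = 0.71060/0.19755 = 3.59704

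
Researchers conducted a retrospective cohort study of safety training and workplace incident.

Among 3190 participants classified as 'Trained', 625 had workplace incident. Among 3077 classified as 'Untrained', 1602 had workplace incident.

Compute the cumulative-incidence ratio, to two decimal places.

0.38

From the description: a = 625, b = 2565, c = 1602, d = 1475.
Risk in exposed = 625/3190 = 0.19592; risk in unexposed = 1602/3077 = 0.52064.
RR = 0.19592 / 0.52064 = 0.37632
The risk is 62% lower among the exposed than among the unexposed.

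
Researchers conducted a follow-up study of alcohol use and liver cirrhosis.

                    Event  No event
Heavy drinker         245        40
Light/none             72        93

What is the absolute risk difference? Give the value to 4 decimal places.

Cells: a = 245, b = 40, c = 72, d = 93.
Risk in exposed = 245/285 = 0.859649; risk in unexposed = 72/165 = 0.436364.
Risk difference = 0.859649 − 0.436364 = 0.423285

0.4233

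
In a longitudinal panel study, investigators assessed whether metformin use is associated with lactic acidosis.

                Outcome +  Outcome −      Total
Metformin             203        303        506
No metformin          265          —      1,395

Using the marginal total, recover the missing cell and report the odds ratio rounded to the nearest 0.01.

The missing cell is in the unexposed row: 1395 − 265 = 1130.
So a = 203, b = 303, c = 265, d = 1130.
OR = (a·d)/(b·c) = (203 × 1130) / (303 × 265) = 229390 / 80295 = 2.85684

2.86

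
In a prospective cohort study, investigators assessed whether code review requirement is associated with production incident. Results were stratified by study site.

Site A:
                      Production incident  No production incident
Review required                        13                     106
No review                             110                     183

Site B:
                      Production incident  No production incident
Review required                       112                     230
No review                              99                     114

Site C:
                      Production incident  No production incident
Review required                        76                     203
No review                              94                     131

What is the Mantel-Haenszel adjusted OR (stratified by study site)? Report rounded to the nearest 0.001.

0.453

OR_MH = Σ(aᵢdᵢ/nᵢ) / Σ(bᵢcᵢ/nᵢ), where nᵢ is the stratum total.
Stratum 1 (Site A): n = 412; a·d/n = 13·183/412 = 5.7743; b·c/n = 106·110/412 = 28.3010
Stratum 2 (Site B): n = 555; a·d/n = 112·114/555 = 23.0054; b·c/n = 230·99/555 = 41.0270
Stratum 3 (Site C): n = 504; a·d/n = 76·131/504 = 19.7540; b·c/n = 203·94/504 = 37.8611
OR_MH = (5.7743 + 23.0054 + 19.7540) / (28.3010 + 41.0270 + 37.8611) = 48.5336 / 107.1891 = 0.45279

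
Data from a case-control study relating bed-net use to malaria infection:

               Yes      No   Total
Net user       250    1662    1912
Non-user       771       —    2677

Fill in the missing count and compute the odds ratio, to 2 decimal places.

The missing cell is in the unexposed row: 2677 − 771 = 1906.
So a = 250, b = 1662, c = 771, d = 1906.
OR = (a·d)/(b·c) = (250 × 1906) / (1662 × 771) = 476500 / 1281402 = 0.37186

0.37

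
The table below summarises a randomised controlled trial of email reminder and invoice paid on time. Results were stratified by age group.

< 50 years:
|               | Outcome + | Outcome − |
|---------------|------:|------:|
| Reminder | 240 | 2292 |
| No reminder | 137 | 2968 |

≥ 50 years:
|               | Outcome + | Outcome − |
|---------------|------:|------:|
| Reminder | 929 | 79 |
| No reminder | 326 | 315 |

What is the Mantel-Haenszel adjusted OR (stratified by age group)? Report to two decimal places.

4.26

OR_MH = Σ(aᵢdᵢ/nᵢ) / Σ(bᵢcᵢ/nᵢ), where nᵢ is the stratum total.
Stratum 1 (< 50 years): n = 5637; a·d/n = 240·2968/5637 = 126.3651; b·c/n = 2292·137/5637 = 55.7041
Stratum 2 (≥ 50 years): n = 1649; a·d/n = 929·315/1649 = 177.4621; b·c/n = 79·326/1649 = 15.6180
OR_MH = (126.3651 + 177.4621) / (55.7041 + 15.6180) = 303.8272 / 71.3220 = 4.25993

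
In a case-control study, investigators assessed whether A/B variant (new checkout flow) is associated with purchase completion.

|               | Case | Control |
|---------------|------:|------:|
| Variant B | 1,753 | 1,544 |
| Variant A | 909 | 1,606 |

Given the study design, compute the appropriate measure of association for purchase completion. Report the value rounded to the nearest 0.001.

2.006

Cells: a = 1753, b = 1544, c = 909, d = 1606.
This is a case-control study: participants were sampled on outcome status, so risks in the source population cannot be estimated directly — relative risk is not valid here. The odds ratio is the appropriate measure.
OR = (a·d)/(b·c) = (1753 × 1606) / (1544 × 909) = 2815318 / 1403496 = 2.00593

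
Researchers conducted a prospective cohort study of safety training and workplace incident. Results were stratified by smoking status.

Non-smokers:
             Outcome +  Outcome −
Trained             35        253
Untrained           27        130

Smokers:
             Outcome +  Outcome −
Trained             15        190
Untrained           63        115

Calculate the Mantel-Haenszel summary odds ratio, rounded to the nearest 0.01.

0.32

OR_MH = Σ(aᵢdᵢ/nᵢ) / Σ(bᵢcᵢ/nᵢ), where nᵢ is the stratum total.
Stratum 1 (Non-smokers): n = 445; a·d/n = 35·130/445 = 10.2247; b·c/n = 253·27/445 = 15.3506
Stratum 2 (Smokers): n = 383; a·d/n = 15·115/383 = 4.5039; b·c/n = 190·63/383 = 31.2533
OR_MH = (10.2247 + 4.5039) / (15.3506 + 31.2533) = 14.7286 / 46.6038 = 0.31604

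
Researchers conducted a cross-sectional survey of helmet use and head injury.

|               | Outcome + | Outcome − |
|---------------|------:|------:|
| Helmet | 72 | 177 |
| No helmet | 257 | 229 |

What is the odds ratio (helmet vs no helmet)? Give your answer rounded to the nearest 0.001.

Cells: a = 72, b = 177, c = 257, d = 229.
OR = (a·d)/(b·c) = (72 × 229) / (177 × 257) = 16488 / 45489 = 0.36246
Exposure is associated with lower odds of head injury (OR = 0.36 < 1).

0.362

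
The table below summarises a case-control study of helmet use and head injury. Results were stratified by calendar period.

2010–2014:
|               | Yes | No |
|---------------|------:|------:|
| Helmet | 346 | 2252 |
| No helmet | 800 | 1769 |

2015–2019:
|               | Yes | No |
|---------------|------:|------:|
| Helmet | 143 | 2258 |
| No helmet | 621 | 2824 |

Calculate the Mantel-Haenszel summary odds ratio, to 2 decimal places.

OR_MH = Σ(aᵢdᵢ/nᵢ) / Σ(bᵢcᵢ/nᵢ), where nᵢ is the stratum total.
Stratum 1 (2010–2014): n = 5167; a·d/n = 346·1769/5167 = 118.4583; b·c/n = 2252·800/5167 = 348.6743
Stratum 2 (2015–2019): n = 5846; a·d/n = 143·2824/5846 = 69.0783; b·c/n = 2258·621/5846 = 239.8594
OR_MH = (118.4583 + 69.0783) / (348.6743 + 239.8594) = 187.5366 / 588.5337 = 0.31865

0.32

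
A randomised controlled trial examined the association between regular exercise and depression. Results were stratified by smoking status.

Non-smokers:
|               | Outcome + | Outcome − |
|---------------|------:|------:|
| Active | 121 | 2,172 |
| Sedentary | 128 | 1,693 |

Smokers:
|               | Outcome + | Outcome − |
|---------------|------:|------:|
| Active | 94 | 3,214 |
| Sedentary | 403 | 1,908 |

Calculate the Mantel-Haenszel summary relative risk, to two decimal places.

0.30

RR_MH = Σ(aᵢ·n₀ᵢ/nᵢ) / Σ(cᵢ·n₁ᵢ/nᵢ), with n₁ᵢ = aᵢ+bᵢ (exposed), n₀ᵢ = cᵢ+dᵢ (unexposed), nᵢ = n₁ᵢ+n₀ᵢ.
Stratum 1 (Non-smokers): n₁ = 2293, n₀ = 1821, n = 4114; a·n₀/n = 121·1821/4114 = 53.5588; c·n₁/n = 128·2293/4114 = 71.3427
Stratum 2 (Smokers): n₁ = 3308, n₀ = 2311, n = 5619; a·n₀/n = 94·2311/5619 = 38.6606; c·n₁/n = 403·3308/5619 = 237.2529
RR_MH = (53.5588 + 38.6606) / (71.3427 + 237.2529) = 92.2194 / 308.5956 = 0.29884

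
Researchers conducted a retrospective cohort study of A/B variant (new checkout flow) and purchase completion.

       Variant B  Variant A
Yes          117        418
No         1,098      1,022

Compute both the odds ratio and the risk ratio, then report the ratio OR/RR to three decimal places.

0.785

Reading the table with exposure as columns: a = 117 (Variant B, case), b = 1098 (Variant B, non-case), c = 418 (Variant A, case), d = 1022.
OR = (117·1022)/(1098·418) = 119574/458964 = 0.26053
Risk in exposed = 117/1215 = 0.09630; risk in unexposed = 418/1440 = 0.29028; RR = 0.33174
OR/RR = 0.26053 / 0.33174 = 0.78535
The outcome is not rare, so the OR lies further from 1 than the RR.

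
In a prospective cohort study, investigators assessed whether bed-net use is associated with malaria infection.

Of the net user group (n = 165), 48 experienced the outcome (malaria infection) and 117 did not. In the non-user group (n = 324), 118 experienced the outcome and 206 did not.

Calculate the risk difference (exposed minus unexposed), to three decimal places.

From the description: a = 48, b = 117, c = 118, d = 206.
Risk in exposed = 48/165 = 0.290909; risk in unexposed = 118/324 = 0.364198.
Risk difference = 0.290909 − 0.364198 = -0.073288

-0.073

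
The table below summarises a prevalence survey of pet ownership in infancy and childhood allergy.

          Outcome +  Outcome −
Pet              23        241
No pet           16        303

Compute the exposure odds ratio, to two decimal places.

Cells: a = 23, b = 241, c = 16, d = 303.
OR = (a·d)/(b·c) = (23 × 303) / (241 × 16) = 6969 / 3856 = 1.80731
The odds of childhood allergy are about 1.81 times as high in the pet group.

1.81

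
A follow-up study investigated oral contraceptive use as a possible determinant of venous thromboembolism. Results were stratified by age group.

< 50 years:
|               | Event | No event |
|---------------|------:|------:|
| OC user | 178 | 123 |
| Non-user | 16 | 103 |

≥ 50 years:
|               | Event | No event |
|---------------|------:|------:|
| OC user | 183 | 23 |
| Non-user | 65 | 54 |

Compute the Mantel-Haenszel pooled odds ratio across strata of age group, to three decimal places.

7.976

OR_MH = Σ(aᵢdᵢ/nᵢ) / Σ(bᵢcᵢ/nᵢ), where nᵢ is the stratum total.
Stratum 1 (< 50 years): n = 420; a·d/n = 178·103/420 = 43.6524; b·c/n = 123·16/420 = 4.6857
Stratum 2 (≥ 50 years): n = 325; a·d/n = 183·54/325 = 30.4062; b·c/n = 23·65/325 = 4.6000
OR_MH = (43.6524 + 30.4062) / (4.6857 + 4.6000) = 74.0585 / 9.2857 = 7.97553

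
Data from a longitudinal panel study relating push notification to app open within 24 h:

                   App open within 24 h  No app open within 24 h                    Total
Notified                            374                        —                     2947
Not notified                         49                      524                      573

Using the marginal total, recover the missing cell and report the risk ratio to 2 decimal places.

1.48

The missing cell is in the exposed row: 2947 − 374 = 2573.
So a = 374, b = 2573, c = 49, d = 524.
RR = [a/(a+b)] / [c/(c+d)] = (374/2947) / (49/573) = 0.12691/0.08551 = 1.48406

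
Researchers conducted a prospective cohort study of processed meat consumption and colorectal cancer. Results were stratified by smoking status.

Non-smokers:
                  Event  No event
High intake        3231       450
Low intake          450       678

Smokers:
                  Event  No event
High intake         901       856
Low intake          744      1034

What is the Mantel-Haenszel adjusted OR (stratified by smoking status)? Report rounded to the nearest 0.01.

OR_MH = Σ(aᵢdᵢ/nᵢ) / Σ(bᵢcᵢ/nᵢ), where nᵢ is the stratum total.
Stratum 1 (Non-smokers): n = 4809; a·d/n = 3231·678/4809 = 455.5246; b·c/n = 450·450/4809 = 42.1085
Stratum 2 (Smokers): n = 3535; a·d/n = 901·1034/3535 = 263.5457; b·c/n = 856·744/3535 = 180.1595
OR_MH = (455.5246 + 263.5457) / (42.1085 + 180.1595) = 719.0703 / 222.2681 = 3.23515

3.24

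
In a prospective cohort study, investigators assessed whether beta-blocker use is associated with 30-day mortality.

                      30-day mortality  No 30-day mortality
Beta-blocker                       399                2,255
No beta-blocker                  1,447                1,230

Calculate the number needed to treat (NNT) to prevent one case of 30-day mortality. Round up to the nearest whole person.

Risk in treated group = 399/2654 = 0.15034; risk in control = 1447/2677 = 0.54053.
Absolute risk reduction = 0.54053 − 0.15034 = 0.39019
NNT = 1 / ARR = 1 / 0.39019 = 2.563 → round up → 3

3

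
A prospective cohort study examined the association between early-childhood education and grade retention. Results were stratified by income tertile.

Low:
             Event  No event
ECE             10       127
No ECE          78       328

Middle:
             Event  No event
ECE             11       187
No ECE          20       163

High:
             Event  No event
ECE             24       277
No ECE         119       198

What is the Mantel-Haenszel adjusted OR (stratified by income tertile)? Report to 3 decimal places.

0.226

OR_MH = Σ(aᵢdᵢ/nᵢ) / Σ(bᵢcᵢ/nᵢ), where nᵢ is the stratum total.
Stratum 1 (Low): n = 543; a·d/n = 10·328/543 = 6.0405; b·c/n = 127·78/543 = 18.2431
Stratum 2 (Middle): n = 381; a·d/n = 11·163/381 = 4.7060; b·c/n = 187·20/381 = 9.8163
Stratum 3 (High): n = 618; a·d/n = 24·198/618 = 7.6893; b·c/n = 277·119/618 = 53.3382
OR_MH = (6.0405 + 4.7060 + 7.6893) / (18.2431 + 9.8163 + 53.3382) = 18.4359 / 81.3976 = 0.22649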